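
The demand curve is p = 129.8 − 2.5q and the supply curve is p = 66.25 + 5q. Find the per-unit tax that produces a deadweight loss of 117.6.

Competitive equilibrium: 129.8 − 2.5q = 66.25 + 5q → q* = 8.4733, p* = 108.6167.
A tax t gives Δq = t/7.5 and wedge t, so DWL = t²/15.
t²/15 = 117.6 → t² = 1764 → t = 42.

42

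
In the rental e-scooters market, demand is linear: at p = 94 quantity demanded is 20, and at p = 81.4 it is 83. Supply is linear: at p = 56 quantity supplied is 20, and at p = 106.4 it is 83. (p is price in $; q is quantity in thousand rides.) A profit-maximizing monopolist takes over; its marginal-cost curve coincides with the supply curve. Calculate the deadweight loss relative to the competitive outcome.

$46.72 thousand

Demand slope = (81.4 − 94)/(83 − 20) = −0.2, so p = 98 − 0.2q.
Supply slope = (106.4 − 56)/(83 − 20) = 0.8, so p = 40 + 0.8q.
Competitive equilibrium: 98 − 0.2q = 40 + 0.8q → q* = 58, p* = 86.4.
Marginal revenue: MR = 98 − 0.4q. Set MR = MC: 98 − 0.4q = 40 + 0.8q → q_m = 48.3333.
Price p_m = 98 − 0.2·48.3333 = 88.3333; MC(q_m) = 40 + 0.8·48.3333 = 78.6666.
Competitive q* = 58, so Δq = 9.6667; wedge = 88.3333 − 78.6666 = 9.6667.
The triangle = ½ × 9.6667 × 9.6667 = $46.72 thousand.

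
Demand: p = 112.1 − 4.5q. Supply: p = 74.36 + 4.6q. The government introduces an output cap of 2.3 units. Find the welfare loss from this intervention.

15.53

Competitive equilibrium: 112.1 − 4.5q = 74.36 + 4.6q → q* = 4.1473, p* = 93.4374.
At q = 2.3: demand price = 112.1 − 4.5·2.3 = 101.75; supply price = 74.36 + 4.6·2.3 = 84.94.
Δq = 4.1473 − 2.3 = 1.8473; wedge = 101.75 − 84.94 = 16.81.
DWL = ½ × 1.8473 × 16.81 = 15.53.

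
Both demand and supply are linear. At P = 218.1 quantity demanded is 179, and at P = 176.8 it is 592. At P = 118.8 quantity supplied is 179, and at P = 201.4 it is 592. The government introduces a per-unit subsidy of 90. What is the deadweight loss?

13500

Demand slope = (176.8 − 218.1)/(592 − 179) = −0.1, so P = 236 − 0.1Q.
Supply slope = (201.4 − 118.8)/(592 − 179) = 0.2, so P = 83 + 0.2Q.
Competitive equilibrium: 236 − 0.1Q = 83 + 0.2Q → Q* = 510, P* = 185.
The subsidy lowers effective supply by 90: P = 0.2Q − 7.
New quantity: 236 − 0.1Q = 0.2Q − 7 → Q' = 810.
Overproduction ΔQ = 810 − 510 = 300; wedge = subsidy = 90.
Welfare loss = ½ × 300 × 90 = 13500.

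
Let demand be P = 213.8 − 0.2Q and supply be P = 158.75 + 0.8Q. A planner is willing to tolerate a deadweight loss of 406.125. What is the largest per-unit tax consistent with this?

28.5

Competitive equilibrium: 213.8 − 0.2Q = 158.75 + 0.8Q → Q* = 55.05, P* = 202.79.
A tax t gives ΔQ = t/1 and wedge t, so DWL = t²/2.
t²/2 = 406.125 → t² = 812.25 → t = 28.5.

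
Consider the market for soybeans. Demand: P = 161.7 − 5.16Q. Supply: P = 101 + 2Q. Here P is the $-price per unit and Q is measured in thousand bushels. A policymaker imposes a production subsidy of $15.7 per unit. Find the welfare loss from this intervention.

$17.21 thousand

Competitive equilibrium: 161.7 − 5.16Q = 101 + 2Q → Q* = 8.4777, P* = 117.9553.
The subsidy lowers effective supply by 15.7: P = 85.3 + 2Q.
New quantity: 161.7 − 5.16Q = 85.3 + 2Q → Q' = 10.6704.
Overproduction ΔQ = 10.6704 − 8.4777 = 2.1927; wedge = subsidy = 15.7.
The triangle = ½ × 2.1927 × 15.7 = $17.21 thousand.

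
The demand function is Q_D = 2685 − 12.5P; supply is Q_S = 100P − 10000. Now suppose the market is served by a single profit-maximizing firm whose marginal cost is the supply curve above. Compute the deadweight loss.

16214.12

In inverse form: demand P = 214.8 − 0.08Q, supply P = 100 + 0.01Q.
Competitive equilibrium: 214.8 − 0.08Q = 100 + 0.01Q → Q* = 1275.55556, P* = 112.75556.
Marginal revenue: MR = 214.8 − 0.16Q. Set MR = MC: 214.8 − 0.16Q = 100 + 0.01Q → Q_m = 675.29412.
Price P_m = 214.8 − 0.08·675.29412 = 160.77647; MC(Q_m) = 100 + 0.01·675.29412 = 106.75294.
Competitive Q* = 1275.55556, so ΔQ = 600.26144; wedge = 160.77647 − 106.75294 = 54.02353.
Welfare loss = ½ × 600.26144 × 54.02353 = 16214.12.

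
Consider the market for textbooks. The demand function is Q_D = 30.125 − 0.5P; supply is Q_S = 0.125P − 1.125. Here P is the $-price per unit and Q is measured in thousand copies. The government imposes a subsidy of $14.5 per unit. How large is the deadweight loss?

In inverse form: demand P = 60.25 − 2Q, supply P = 9 + 8Q.
Competitive equilibrium: 60.25 − 2Q = 9 + 8Q → Q* = 5.125, P* = 50.
The subsidy lowers effective supply by 14.5: P = 8Q − 5.5.
New quantity: 60.25 − 2Q = 8Q − 5.5 → Q' = 6.575.
Overproduction ΔQ = 6.575 − 5.125 = 1.45; wedge = subsidy = 14.5.
DWL = ½ × 1.45 × 14.5 = $10.51 thousand.

$10.51 thousand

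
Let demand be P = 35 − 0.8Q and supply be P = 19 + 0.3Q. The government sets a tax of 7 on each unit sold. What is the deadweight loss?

22.27

Competitive equilibrium: 35 − 0.8Q = 19 + 0.3Q → Q* = 14.5455, P* = 23.3636.
With the tax, the buyer price exceeds the seller price by 7: (35 − 0.8Q) − (19 + 0.3Q) = 7 → Q' = 8.1818.
ΔQ = 14.5455 − 8.1818 = 6.3637; the wedge equals the tax, 7.
Welfare loss = ½ × 6.3637 × 7 = 22.27.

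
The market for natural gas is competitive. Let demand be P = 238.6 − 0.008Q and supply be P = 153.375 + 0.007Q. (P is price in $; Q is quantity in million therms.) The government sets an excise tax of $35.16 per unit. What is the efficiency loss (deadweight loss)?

Competitive equilibrium: 238.6 − 0.008Q = 153.375 + 0.007Q → Q* = 5681.6667, P* = 193.1467.
With the tax, the buyer price exceeds the seller price by 35.16: (238.6 − 0.008Q) − (153.375 + 0.007Q) = 35.16 → Q' = 3337.6667.
ΔQ = 5681.6667 − 3337.6667 = 2344; the wedge equals the tax, 35.16.
DWL = ½ × 2344 × 35.16 = $41207.52 million.

$41207.52 million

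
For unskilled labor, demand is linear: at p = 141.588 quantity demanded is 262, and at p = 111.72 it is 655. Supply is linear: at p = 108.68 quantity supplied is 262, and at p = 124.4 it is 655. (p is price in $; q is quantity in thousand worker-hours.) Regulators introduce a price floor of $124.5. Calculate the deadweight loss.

Demand slope = (111.72 − 141.588)/(655 − 262) = −0.076, so p = 161.5 − 0.076q.
Supply slope = (124.4 − 108.68)/(655 − 262) = 0.04, so p = 98.2 + 0.04q.
Competitive equilibrium: 161.5 − 0.076q = 98.2 + 0.04q → q* = 545.6897, p* = 120.0276.
At the floor p = 124.5, quantity demanded = (161.5 − 124.5)/0.076 = 486.8421.
Sellers' marginal cost at q' = 486.8421: 98.2 + 0.04·486.8421 = 117.6737.
Δq = 545.6897 − 486.8421 = 58.8476; wedge = 124.5 − 117.6737 = 6.8263.
DWL = ½ × 58.8476 × 6.8263 = $200.86 thousand.

$200.86 thousand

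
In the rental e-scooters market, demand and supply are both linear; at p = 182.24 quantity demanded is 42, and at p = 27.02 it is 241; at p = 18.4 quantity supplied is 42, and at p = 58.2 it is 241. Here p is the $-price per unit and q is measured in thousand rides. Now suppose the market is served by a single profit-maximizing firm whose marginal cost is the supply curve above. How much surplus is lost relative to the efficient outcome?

Demand slope = (27.02 − 182.24)/(241 − 42) = −0.78, so p = 215 − 0.78q.
Supply slope = (58.2 − 18.4)/(241 − 42) = 0.2, so p = 10 + 0.2q.
Competitive equilibrium: 215 − 0.78q = 10 + 0.2q → q* = 209.1837, p* = 51.8367.
Marginal revenue: MR = 215 − 1.56q. Set MR = MC: 215 − 1.56q = 10 + 0.2q → q_m = 116.4773.
Price p_m = 215 − 0.78·116.4773 = 124.1477; MC(q_m) = 10 + 0.2·116.4773 = 33.2955.
Competitive q* = 209.1837, so Δq = 92.7064; wedge = 124.1477 − 33.2955 = 90.8522.
Deadweight loss = ½ × 92.7064 × 90.8522 = $4211.29 thousand.

$4211.29 thousand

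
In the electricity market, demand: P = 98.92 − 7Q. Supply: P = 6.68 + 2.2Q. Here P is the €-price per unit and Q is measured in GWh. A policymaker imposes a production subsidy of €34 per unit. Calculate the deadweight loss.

Competitive equilibrium: 98.92 − 7Q = 6.68 + 2.2Q → Q* = 10.0261, P* = 28.7374.
The subsidy lowers effective supply by 34: P = 2.2Q − 27.32.
New quantity: 98.92 − 7Q = 2.2Q − 27.32 → Q' = 13.7217.
Overproduction ΔQ = 13.7217 − 10.0261 = 3.6956; wedge = subsidy = 34.
DWL = ½ × 3.6956 × 34 = €62.83.

€62.83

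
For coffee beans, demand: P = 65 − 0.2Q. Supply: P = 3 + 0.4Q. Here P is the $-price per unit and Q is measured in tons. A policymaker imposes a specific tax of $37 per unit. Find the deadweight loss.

$1140.83

Competitive equilibrium: 65 − 0.2Q = 3 + 0.4Q → Q* = 103.3333, P* = 44.3333.
With the tax, the buyer price exceeds the seller price by 37: (65 − 0.2Q) − (3 + 0.4Q) = 37 → Q' = 41.6667.
ΔQ = 103.3333 − 41.6667 = 61.6666; the wedge equals the tax, 37.
Welfare loss = ½ × 61.6666 × 37 = $1140.83.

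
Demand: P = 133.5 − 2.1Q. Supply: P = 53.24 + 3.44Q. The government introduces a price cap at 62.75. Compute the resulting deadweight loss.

Competitive equilibrium: 133.5 − 2.1Q = 53.24 + 3.44Q → Q* = 14.4874, P* = 103.0765.
At the ceiling P = 62.75, quantity supplied = (62.75 − 53.24)/3.44 = 2.7645.
Willingness to pay at Q' = 2.7645: 133.5 − 2.1·2.7645 = 127.6946.
ΔQ = 14.4874 − 2.7645 = 11.7229; wedge = 127.6946 − 62.75 = 64.9446.
Welfare loss = ½ × 11.7229 × 64.9446 = 380.67.

380.67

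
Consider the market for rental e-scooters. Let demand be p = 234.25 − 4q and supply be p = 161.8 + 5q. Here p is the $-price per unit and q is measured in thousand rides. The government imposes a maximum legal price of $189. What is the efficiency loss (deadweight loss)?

$30.65 thousand

Competitive equilibrium: 234.25 − 4q = 161.8 + 5q → q* = 8.05, p* = 202.05.
At the ceiling p = 189, quantity supplied = (189 − 161.8)/5 = 5.44.
Willingness to pay at q' = 5.44: 234.25 − 4·5.44 = 212.49.
Δq = 8.05 − 5.44 = 2.61; wedge = 212.49 − 189 = 23.49.
Deadweight loss = ½ × 2.61 × 23.49 = $30.65 thousand.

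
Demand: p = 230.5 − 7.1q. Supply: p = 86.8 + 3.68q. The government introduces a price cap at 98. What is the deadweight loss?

Competitive equilibrium: 230.5 − 7.1q = 86.8 + 3.68q → q* = 13.33024, p* = 135.85529.
At the ceiling p = 98, quantity supplied = (98 − 86.8)/3.68 = 3.04348.
Willingness to pay at q' = 3.04348: 230.5 − 7.1·3.04348 = 208.89129.
Δq = 13.33024 − 3.04348 = 10.28676; wedge = 208.89129 − 98 = 110.89129.
Deadweight loss = ½ × 10.28676 × 110.89129 = 570.36.

570.36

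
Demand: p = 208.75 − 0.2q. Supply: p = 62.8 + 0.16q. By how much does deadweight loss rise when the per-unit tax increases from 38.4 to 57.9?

Competitive equilibrium: 208.75 − 0.2q = 62.8 + 0.16q → q* = 405.4167, p* = 127.6667.
For a per-unit tax t: Δq = t/0.36, so DWL = ½·t·(t/0.36) = t²/0.72.
At t = 38.4: DWL = 2048. At t = 57.9: DWL = 4656.125.
Increase = 4656.125 − 2048 = 2608.125.

2608.125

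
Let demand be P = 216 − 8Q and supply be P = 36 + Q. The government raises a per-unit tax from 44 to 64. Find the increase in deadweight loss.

120

Competitive equilibrium: 216 − 8Q = 36 + Q → Q* = 20, P* = 56.
For a per-unit tax t: ΔQ = t/9, so DWL = ½·t·(t/9) = t²/18.
At t = 44: DWL = 107.556. At t = 64: DWL = 227.556.
Increase = 227.556 − 107.556 = 120.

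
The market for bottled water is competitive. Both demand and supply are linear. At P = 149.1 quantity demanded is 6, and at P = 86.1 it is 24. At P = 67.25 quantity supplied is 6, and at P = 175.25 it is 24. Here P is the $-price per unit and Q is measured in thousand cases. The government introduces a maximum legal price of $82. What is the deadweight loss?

Demand slope = (86.1 − 149.1)/(24 − 6) = −3.5, so P = 170.1 − 3.5Q.
Supply slope = (175.25 − 67.25)/(24 − 6) = 6, so P = 31.25 + 6Q.
Competitive equilibrium: 170.1 − 3.5Q = 31.25 + 6Q → Q* = 14.6158, P* = 118.9447.
At the ceiling P = 82, quantity supplied = (82 − 31.25)/6 = 8.4583.
Willingness to pay at Q' = 8.4583: 170.1 − 3.5·8.4583 = 140.496.
ΔQ = 14.6158 − 8.4583 = 6.1575; wedge = 140.496 − 82 = 58.496.
DWL = ½ × 6.1575 × 58.496 = $180.09 thousand.

$180.09 thousand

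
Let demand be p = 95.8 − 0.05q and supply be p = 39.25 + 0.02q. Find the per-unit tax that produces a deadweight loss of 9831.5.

37.1

Competitive equilibrium: 95.8 − 0.05q = 39.25 + 0.02q → q* = 807.8571, p* = 55.4071.
A tax t gives Δq = t/0.07 and wedge t, so DWL = t²/0.14.
t²/0.14 = 9831.5 → t² = 1376.41 → t = 37.1.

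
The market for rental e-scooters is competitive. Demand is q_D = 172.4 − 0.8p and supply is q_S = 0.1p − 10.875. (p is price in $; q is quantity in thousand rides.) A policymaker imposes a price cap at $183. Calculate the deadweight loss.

In inverse form: demand p = 215.5 − 1.25q, supply p = 108.75 + 10q.
Competitive equilibrium: 215.5 − 1.25q = 108.75 + 10q → q* = 9.4889, p* = 203.6389.
At the ceiling p = 183, quantity supplied = (183 − 108.75)/10 = 7.425.
Willingness to pay at q' = 7.425: 215.5 − 1.25·7.425 = 206.2188.
Δq = 9.4889 − 7.425 = 2.0639; wedge = 206.2188 − 183 = 23.2188.
Deadweight loss = ½ × 2.0639 × 23.2188 = $23.96 thousand.

$23.96 thousand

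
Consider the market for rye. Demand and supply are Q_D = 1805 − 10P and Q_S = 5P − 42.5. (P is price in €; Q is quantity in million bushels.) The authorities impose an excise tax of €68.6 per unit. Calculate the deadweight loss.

In inverse form: demand P = 180.5 − 0.1Q, supply P = 8.5 + 0.2Q.
Competitive equilibrium: 180.5 − 0.1Q = 8.5 + 0.2Q → Q* = 573.33333, P* = 123.16667.
With the tax, the buyer price exceeds the seller price by 68.6: (180.5 − 0.1Q) − (8.5 + 0.2Q) = 68.6 → Q' = 344.66667.
ΔQ = 573.33333 − 344.66667 = 228.66666; the wedge equals the tax, 68.6.
Welfare loss = ½ × 228.66666 × 68.6 = €7843.27 million.

€7843.27 million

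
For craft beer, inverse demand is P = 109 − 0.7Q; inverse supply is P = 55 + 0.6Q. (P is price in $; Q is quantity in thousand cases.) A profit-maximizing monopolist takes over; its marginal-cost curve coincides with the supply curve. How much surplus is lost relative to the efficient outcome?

$137.39 thousand

Competitive equilibrium: 109 − 0.7Q = 55 + 0.6Q → Q* = 41.5385, P* = 79.9231.
Marginal revenue: MR = 109 − 1.4Q. Set MR = MC: 109 − 1.4Q = 55 + 0.6Q → Q_m = 27.
Price P_m = 109 − 0.7·27 = 90.1; MC(Q_m) = 55 + 0.6·27 = 71.2.
Competitive Q* = 41.5385, so ΔQ = 14.5385; wedge = 90.1 − 71.2 = 18.9.
Welfare loss = ½ × 14.5385 × 18.9 = $137.39 thousand.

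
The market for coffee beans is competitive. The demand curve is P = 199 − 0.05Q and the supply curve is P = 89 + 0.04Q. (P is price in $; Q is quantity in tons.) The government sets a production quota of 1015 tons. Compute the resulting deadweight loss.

$1932.35

Competitive equilibrium: 199 − 0.05Q = 89 + 0.04Q → Q* = 1222.2222, P* = 137.8889.
At Q = 1015: demand price = 199 − 0.05·1015 = 148.25; supply price = 89 + 0.04·1015 = 129.6.
ΔQ = 1222.2222 − 1015 = 207.2222; wedge = 148.25 − 129.6 = 18.65.
DWL = ½ × 207.2222 × 18.65 = $1932.35.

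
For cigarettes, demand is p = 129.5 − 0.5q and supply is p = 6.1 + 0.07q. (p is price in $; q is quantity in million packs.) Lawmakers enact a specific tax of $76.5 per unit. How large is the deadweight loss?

$5133.55 million

Competitive equilibrium: 129.5 − 0.5q = 6.1 + 0.07q → q* = 216.4912, p* = 21.2544.
With the tax, the buyer price exceeds the seller price by 76.5: (129.5 − 0.5q) − (6.1 + 0.07q) = 76.5 → q' = 82.2807.
Δq = 216.4912 − 82.2807 = 134.2105; the wedge equals the tax, 76.5.
Welfare loss = ½ × 134.2105 × 76.5 = $5133.55 million.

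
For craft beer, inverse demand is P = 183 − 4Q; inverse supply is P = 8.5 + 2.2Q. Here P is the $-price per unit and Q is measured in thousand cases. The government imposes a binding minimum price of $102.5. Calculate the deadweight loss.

$199.40 thousand

Competitive equilibrium: 183 − 4Q = 8.5 + 2.2Q → Q* = 28.1452, P* = 70.4194.
At the floor P = 102.5, quantity demanded = (183 − 102.5)/4 = 20.125.
Sellers' marginal cost at Q' = 20.125: 8.5 + 2.2·20.125 = 52.775.
ΔQ = 28.1452 − 20.125 = 8.0202; wedge = 102.5 − 52.775 = 49.725.
The triangle = ½ × 8.0202 × 49.725 = $199.40 thousand.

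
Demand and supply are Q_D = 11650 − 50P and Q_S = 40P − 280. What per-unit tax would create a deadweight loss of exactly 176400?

126

In inverse form: demand P = 233 − 0.02Q, supply P = 7 + 0.025Q.
Competitive equilibrium: 233 − 0.02Q = 7 + 0.025Q → Q* = 5022.2222, P* = 132.5556.
A tax t gives ΔQ = t/0.045 and wedge t, so DWL = t²/0.09.
t²/0.09 = 176400 → t² = 15876 → t = 126.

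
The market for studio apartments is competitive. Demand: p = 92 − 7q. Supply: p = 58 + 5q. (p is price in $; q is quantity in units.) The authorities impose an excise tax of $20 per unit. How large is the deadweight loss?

Competitive equilibrium: 92 − 7q = 58 + 5q → q* = 2.8333, p* = 72.1667.
With the tax, the buyer price exceeds the seller price by 20: (92 − 7q) − (58 + 5q) = 20 → q' = 1.1667.
Δq = 2.8333 − 1.1667 = 1.6666; the wedge equals the tax, 20.
Welfare loss = ½ × 1.6666 × 20 = $16.67.

$16.67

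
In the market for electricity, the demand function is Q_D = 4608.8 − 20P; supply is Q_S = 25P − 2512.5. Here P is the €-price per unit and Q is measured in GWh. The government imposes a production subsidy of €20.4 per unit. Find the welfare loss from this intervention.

In inverse form: demand P = 230.44 − 0.05Q, supply P = 100.5 + 0.04Q.
Competitive equilibrium: 230.44 − 0.05Q = 100.5 + 0.04Q → Q* = 1443.7778, P* = 158.2511.
The subsidy lowers effective supply by 20.4: P = 80.1 + 0.04Q.
New quantity: 230.44 − 0.05Q = 80.1 + 0.04Q → Q' = 1670.4444.
Overproduction ΔQ = 1670.4444 − 1443.7778 = 226.6666; wedge = subsidy = 20.4.
Deadweight loss = ½ × 226.6666 × 20.4 = €2312.

€2312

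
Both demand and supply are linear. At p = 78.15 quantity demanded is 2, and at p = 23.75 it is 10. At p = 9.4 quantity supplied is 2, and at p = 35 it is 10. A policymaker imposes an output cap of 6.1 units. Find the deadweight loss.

Demand slope = (23.75 − 78.15)/(10 − 2) = −6.8, so p = 91.75 − 6.8q.
Supply slope = (35 − 9.4)/(10 − 2) = 3.2, so p = 3 + 3.2q.
Competitive equilibrium: 91.75 − 6.8q = 3 + 3.2q → q* = 8.875, p* = 31.4.
At q = 6.1: demand price = 91.75 − 6.8·6.1 = 50.27; supply price = 3 + 3.2·6.1 = 22.52.
Δq = 8.875 − 6.1 = 2.775; wedge = 50.27 − 22.52 = 27.75.
Deadweight loss = ½ × 2.775 × 27.75 = 38.50.

38.50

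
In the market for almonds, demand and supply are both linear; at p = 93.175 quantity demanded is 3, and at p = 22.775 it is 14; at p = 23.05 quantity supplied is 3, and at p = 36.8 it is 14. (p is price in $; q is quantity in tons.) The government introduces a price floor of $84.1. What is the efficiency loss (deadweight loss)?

Demand slope = (22.775 − 93.175)/(14 − 3) = −6.4, so p = 112.375 − 6.4q.
Supply slope = (36.8 − 23.05)/(14 − 3) = 1.25, so p = 19.3 + 1.25q.
Competitive equilibrium: 112.375 − 6.4q = 19.3 + 1.25q → q* = 12.1667, p* = 34.5083.
At the floor p = 84.1, quantity demanded = (112.375 − 84.1)/6.4 = 4.418.
Sellers' marginal cost at q' = 4.418: 19.3 + 1.25·4.418 = 24.8225.
Δq = 12.1667 − 4.418 = 7.7487; wedge = 84.1 − 24.8225 = 59.2775.
Welfare loss = ½ × 7.7487 × 59.2775 = $229.66.

$229.66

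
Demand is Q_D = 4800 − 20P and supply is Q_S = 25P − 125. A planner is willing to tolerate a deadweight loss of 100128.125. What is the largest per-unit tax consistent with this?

134.25

In inverse form: demand P = 240 − 0.05Q, supply P = 5 + 0.04Q.
Competitive equilibrium: 240 − 0.05Q = 5 + 0.04Q → Q* = 2611.1111, P* = 109.4444.
A tax t gives ΔQ = t/0.09 and wedge t, so DWL = t²/0.18.
t²/0.18 = 100128.125 → t² = 18023.0625 → t = 134.25.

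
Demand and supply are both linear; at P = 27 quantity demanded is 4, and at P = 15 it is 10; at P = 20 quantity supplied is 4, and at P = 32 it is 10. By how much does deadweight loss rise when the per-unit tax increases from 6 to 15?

Demand slope = (15 − 27)/(10 − 4) = −2, so P = 35 − 2Q.
Supply slope = (32 − 20)/(10 − 4) = 2, so P = 12 + 2Q.
Competitive equilibrium: 35 − 2Q = 12 + 2Q → Q* = 5.75, P* = 23.5.
For a per-unit tax t: ΔQ = t/4, so DWL = ½·t·(t/4) = t²/8.
At t = 6: DWL = 4.5. At t = 15: DWL = 28.125.
Increase = 28.125 − 4.5 = 23.625.

23.625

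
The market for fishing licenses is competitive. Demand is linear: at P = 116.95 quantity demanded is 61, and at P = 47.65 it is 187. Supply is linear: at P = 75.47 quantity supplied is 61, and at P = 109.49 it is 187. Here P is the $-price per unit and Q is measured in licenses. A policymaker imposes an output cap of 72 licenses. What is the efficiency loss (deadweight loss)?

Demand slope = (47.65 − 116.95)/(187 − 61) = −0.55, so P = 150.5 − 0.55Q.
Supply slope = (109.49 − 75.47)/(187 − 61) = 0.27, so P = 59 + 0.27Q.
Competitive equilibrium: 150.5 − 0.55Q = 59 + 0.27Q → Q* = 111.5854, P* = 89.128.
At Q = 72: demand price = 150.5 − 0.55·72 = 110.9; supply price = 59 + 0.27·72 = 78.44.
ΔQ = 111.5854 − 72 = 39.5854; wedge = 110.9 − 78.44 = 32.46.
DWL = ½ × 39.5854 × 32.46 = $642.47.

$642.47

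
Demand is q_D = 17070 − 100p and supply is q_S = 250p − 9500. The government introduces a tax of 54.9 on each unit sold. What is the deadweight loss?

In inverse form: demand p = 170.7 − 0.01q, supply p = 38 + 0.004q.
Competitive equilibrium: 170.7 − 0.01q = 38 + 0.004q → q* = 9478.5714, p* = 75.9143.
With the tax, the buyer price exceeds the seller price by 54.9: (170.7 − 0.01q) − (38 + 0.004q) = 54.9 → q' = 5557.1429.
Δq = 9478.5714 − 5557.1429 = 3921.4285; the wedge equals the tax, 54.9.
Welfare loss = ½ × 3921.4285 × 54.9 = 107643.21.

107643.21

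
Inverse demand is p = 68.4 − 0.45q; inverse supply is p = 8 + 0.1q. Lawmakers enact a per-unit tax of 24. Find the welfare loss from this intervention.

523.64

Competitive equilibrium: 68.4 − 0.45q = 8 + 0.1q → q* = 109.8182, p* = 18.9818.
With the tax, the buyer price exceeds the seller price by 24: (68.4 − 0.45q) − (8 + 0.1q) = 24 → q' = 66.1818.
Δq = 109.8182 − 66.1818 = 43.6364; the wedge equals the tax, 24.
Deadweight loss = ½ × 43.6364 × 24 = 523.64.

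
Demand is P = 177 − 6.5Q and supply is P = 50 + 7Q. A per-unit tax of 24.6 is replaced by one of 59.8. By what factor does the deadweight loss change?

5.909

Competitive equilibrium: 177 − 6.5Q = 50 + 7Q → Q* = 9.4074, P* = 115.8519.
For a per-unit tax t: ΔQ = t/13.5, so DWL = ½·t·(t/13.5) = t²/27.
At t = 24.6: DWL = 22.413. At t = 59.8: DWL = 132.446.
Ratio = (59.8/24.6)² = 5.909.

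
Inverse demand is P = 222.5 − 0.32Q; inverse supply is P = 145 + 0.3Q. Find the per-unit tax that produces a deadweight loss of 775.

31

Competitive equilibrium: 222.5 − 0.32Q = 145 + 0.3Q → Q* = 125, P* = 182.5.
A tax t gives ΔQ = t/0.62 and wedge t, so DWL = t²/1.24.
t²/1.24 = 775 → t² = 961 → t = 31.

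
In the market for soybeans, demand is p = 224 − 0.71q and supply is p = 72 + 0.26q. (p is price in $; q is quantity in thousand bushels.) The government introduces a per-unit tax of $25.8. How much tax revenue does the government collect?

Competitive equilibrium: 224 − 0.71q = 72 + 0.26q → q* = 156.701, p* = 112.7423.
With the tax, the buyer price exceeds the seller price by 25.8: (224 − 0.71q) − (72 + 0.26q) = 25.8 → q' = 130.1031.
Tax revenue = 25.8 × 130.1031 = $3356.66 thousand.

$3356.66 thousand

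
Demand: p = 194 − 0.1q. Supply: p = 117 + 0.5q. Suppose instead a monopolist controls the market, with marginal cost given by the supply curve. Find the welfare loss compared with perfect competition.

100.83

Competitive equilibrium: 194 − 0.1q = 117 + 0.5q → q* = 128.3333, p* = 181.1667.
Marginal revenue: MR = 194 − 0.2q. Set MR = MC: 194 − 0.2q = 117 + 0.5q → q_m = 110.
Price p_m = 194 − 0.1·110 = 183; MC(q_m) = 117 + 0.5·110 = 172.
Competitive q* = 128.3333, so Δq = 18.3333; wedge = 183 − 172 = 11.
Deadweight loss = ½ × 18.3333 × 11 = 100.83.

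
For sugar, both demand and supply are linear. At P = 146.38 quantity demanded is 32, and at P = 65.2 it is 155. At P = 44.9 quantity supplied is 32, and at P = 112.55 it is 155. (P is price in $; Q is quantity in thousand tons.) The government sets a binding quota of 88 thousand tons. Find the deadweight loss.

Demand slope = (65.2 − 146.38)/(155 − 32) = −0.66, so P = 167.5 − 0.66Q.
Supply slope = (112.55 − 44.9)/(155 − 32) = 0.55, so P = 27.3 + 0.55Q.
Competitive equilibrium: 167.5 − 0.66Q = 27.3 + 0.55Q → Q* = 115.8678, P* = 91.0273.
At Q = 88: demand price = 167.5 − 0.66·88 = 109.42; supply price = 27.3 + 0.55·88 = 75.7.
ΔQ = 115.8678 − 88 = 27.8678; wedge = 109.42 − 75.7 = 33.72.
DWL = ½ × 27.8678 × 33.72 = $469.85 thousand.

$469.85 thousand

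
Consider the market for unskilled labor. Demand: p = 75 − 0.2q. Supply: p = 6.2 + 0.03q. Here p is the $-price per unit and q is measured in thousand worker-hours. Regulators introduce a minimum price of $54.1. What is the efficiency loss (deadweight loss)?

$4356.32 thousand

Competitive equilibrium: 75 − 0.2q = 6.2 + 0.03q → q* = 299.13043, p* = 15.17391.
At the floor p = 54.1, quantity demanded = (75 − 54.1)/0.2 = 104.5.
Sellers' marginal cost at q' = 104.5: 6.2 + 0.03·104.5 = 9.335.
Δq = 299.13043 − 104.5 = 194.63043; wedge = 54.1 − 9.335 = 44.765.
The triangle = ½ × 194.63043 × 44.765 = $4356.32 thousand.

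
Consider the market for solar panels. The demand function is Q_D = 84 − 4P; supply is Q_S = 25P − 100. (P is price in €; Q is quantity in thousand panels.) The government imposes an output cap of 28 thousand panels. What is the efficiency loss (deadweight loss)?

€135.96 thousand

In inverse form: demand P = 21 − 0.25Q, supply P = 4 + 0.04Q.
Competitive equilibrium: 21 − 0.25Q = 4 + 0.04Q → Q* = 58.6207, P* = 6.3448.
At Q = 28: demand price = 21 − 0.25·28 = 14; supply price = 4 + 0.04·28 = 5.12.
ΔQ = 58.6207 − 28 = 30.6207; wedge = 14 − 5.12 = 8.88.
Welfare loss = ½ × 30.6207 × 8.88 = €135.96 thousand.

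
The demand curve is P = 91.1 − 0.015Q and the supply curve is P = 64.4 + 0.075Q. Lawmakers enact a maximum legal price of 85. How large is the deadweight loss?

21.78

Competitive equilibrium: 91.1 − 0.015Q = 64.4 + 0.075Q → Q* = 296.6667, P* = 86.65.
At the ceiling P = 85, quantity supplied = (85 − 64.4)/0.075 = 274.6667.
Willingness to pay at Q' = 274.6667: 91.1 − 0.015·274.6667 = 86.98.
ΔQ = 296.6667 − 274.6667 = 22; wedge = 86.98 − 85 = 1.98.
The triangle = ½ × 22 × 1.98 = 21.78.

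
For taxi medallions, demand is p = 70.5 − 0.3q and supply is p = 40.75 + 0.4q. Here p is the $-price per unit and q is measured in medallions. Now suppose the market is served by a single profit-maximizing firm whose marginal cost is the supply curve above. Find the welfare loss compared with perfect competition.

$56.90

Competitive equilibrium: 70.5 − 0.3q = 40.75 + 0.4q → q* = 42.5, p* = 57.75.
Marginal revenue: MR = 70.5 − 0.6q. Set MR = MC: 70.5 − 0.6q = 40.75 + 0.4q → q_m = 29.75.
Price p_m = 70.5 − 0.3·29.75 = 61.575; MC(q_m) = 40.75 + 0.4·29.75 = 52.65.
Competitive q* = 42.5, so Δq = 12.75; wedge = 61.575 − 52.65 = 8.925.
DWL = ½ × 12.75 × 8.925 = $56.90.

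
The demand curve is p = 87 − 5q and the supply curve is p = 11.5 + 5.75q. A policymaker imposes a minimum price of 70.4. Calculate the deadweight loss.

Competitive equilibrium: 87 − 5q = 11.5 + 5.75q → q* = 7.0233, p* = 51.8837.
At the floor p = 70.4, quantity demanded = (87 − 70.4)/5 = 3.32.
Sellers' marginal cost at q' = 3.32: 11.5 + 5.75·3.32 = 30.59.
Δq = 7.0233 − 3.32 = 3.7033; wedge = 70.4 − 30.59 = 39.81.
DWL = ½ × 3.7033 × 39.81 = 73.71.

73.71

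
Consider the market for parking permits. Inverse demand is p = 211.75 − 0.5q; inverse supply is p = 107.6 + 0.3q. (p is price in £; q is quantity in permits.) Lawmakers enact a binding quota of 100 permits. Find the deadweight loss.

£364.51

Competitive equilibrium: 211.75 − 0.5q = 107.6 + 0.3q → q* = 130.1875, p* = 146.6563.
At q = 100: demand price = 211.75 − 0.5·100 = 161.75; supply price = 107.6 + 0.3·100 = 137.6.
Δq = 130.1875 − 100 = 30.1875; wedge = 161.75 − 137.6 = 24.15.
DWL = ½ × 30.1875 × 24.15 = £364.51.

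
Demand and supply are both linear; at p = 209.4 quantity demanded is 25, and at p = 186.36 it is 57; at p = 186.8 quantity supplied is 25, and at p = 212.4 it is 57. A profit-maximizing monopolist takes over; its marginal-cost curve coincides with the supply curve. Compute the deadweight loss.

124.81

Demand slope = (186.36 − 209.4)/(57 − 25) = −0.72, so p = 227.4 − 0.72q.
Supply slope = (212.4 − 186.8)/(57 − 25) = 0.8, so p = 166.8 + 0.8q.
Competitive equilibrium: 227.4 − 0.72q = 166.8 + 0.8q → q* = 39.8684, p* = 198.6947.
Marginal revenue: MR = 227.4 − 1.44q. Set MR = MC: 227.4 − 1.44q = 166.8 + 0.8q → q_m = 27.0536.
Price p_m = 227.4 − 0.72·27.0536 = 207.9214; MC(q_m) = 166.8 + 0.8·27.0536 = 188.4429.
Competitive q* = 39.8684, so Δq = 12.8148; wedge = 207.9214 − 188.4429 = 19.4785.
DWL = ½ × 12.8148 × 19.4785 = 124.81.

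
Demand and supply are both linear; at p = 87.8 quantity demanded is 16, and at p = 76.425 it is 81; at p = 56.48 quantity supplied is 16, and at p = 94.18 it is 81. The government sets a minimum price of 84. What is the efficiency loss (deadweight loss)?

147.53

Demand slope = (76.425 − 87.8)/(81 − 16) = −0.175, so p = 90.6 − 0.175q.
Supply slope = (94.18 − 56.48)/(81 − 16) = 0.58, so p = 47.2 + 0.58q.
Competitive equilibrium: 90.6 − 0.175q = 47.2 + 0.58q → q* = 57.4834, p* = 80.5404.
At the floor p = 84, quantity demanded = (90.6 − 84)/0.175 = 37.7143.
Sellers' marginal cost at q' = 37.7143: 47.2 + 0.58·37.7143 = 69.0743.
Δq = 57.4834 − 37.7143 = 19.7691; wedge = 84 − 69.0743 = 14.9257.
Deadweight loss = ½ × 19.7691 × 14.9257 = 147.53.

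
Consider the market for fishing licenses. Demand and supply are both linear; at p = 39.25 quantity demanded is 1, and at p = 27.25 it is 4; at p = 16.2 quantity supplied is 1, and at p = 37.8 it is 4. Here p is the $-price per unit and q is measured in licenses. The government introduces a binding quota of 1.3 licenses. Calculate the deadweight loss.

Demand slope = (27.25 − 39.25)/(4 − 1) = −4, so p = 43.25 − 4q.
Supply slope = (37.8 − 16.2)/(4 − 1) = 7.2, so p = 9 + 7.2q.
Competitive equilibrium: 43.25 − 4q = 9 + 7.2q → q* = 3.058, p* = 31.0179.
At q = 1.3: demand price = 43.25 − 4·1.3 = 38.05; supply price = 9 + 7.2·1.3 = 18.36.
Δq = 3.058 − 1.3 = 1.758; wedge = 38.05 − 18.36 = 19.69.
The triangle = ½ × 1.758 × 19.69 = $17.31.

$17.31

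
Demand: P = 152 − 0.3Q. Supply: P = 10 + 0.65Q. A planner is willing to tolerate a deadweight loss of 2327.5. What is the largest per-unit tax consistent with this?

66.5

Competitive equilibrium: 152 − 0.3Q = 10 + 0.65Q → Q* = 149.4737, P* = 107.1579.
A tax t gives ΔQ = t/0.95 and wedge t, so DWL = t²/1.9.
t²/1.9 = 2327.5 → t² = 4422.25 → t = 66.5.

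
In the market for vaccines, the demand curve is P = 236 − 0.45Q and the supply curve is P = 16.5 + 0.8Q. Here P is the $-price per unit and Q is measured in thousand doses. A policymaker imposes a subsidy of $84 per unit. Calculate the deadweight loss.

$2822.40 thousand

Competitive equilibrium: 236 − 0.45Q = 16.5 + 0.8Q → Q* = 175.6, P* = 156.98.
The subsidy lowers effective supply by 84: P = 0.8Q − 67.5.
New quantity: 236 − 0.45Q = 0.8Q − 67.5 → Q' = 242.8.
Overproduction ΔQ = 242.8 − 175.6 = 67.2; wedge = subsidy = 84.
Deadweight loss = ½ × 67.2 × 84 = $2822.40 thousand.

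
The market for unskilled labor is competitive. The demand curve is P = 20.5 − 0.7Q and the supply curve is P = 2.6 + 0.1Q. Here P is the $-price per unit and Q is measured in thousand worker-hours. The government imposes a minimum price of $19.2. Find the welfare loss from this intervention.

Competitive equilibrium: 20.5 − 0.7Q = 2.6 + 0.1Q → Q* = 22.375, P* = 4.8375.
At the floor P = 19.2, quantity demanded = (20.5 − 19.2)/0.7 = 1.8571.
Sellers' marginal cost at Q' = 1.8571: 2.6 + 0.1·1.8571 = 2.7857.
ΔQ = 22.375 − 1.8571 = 20.5179; wedge = 19.2 − 2.7857 = 16.4143.
Deadweight loss = ½ × 20.5179 × 16.4143 = $168.39 thousand.

$168.39 thousand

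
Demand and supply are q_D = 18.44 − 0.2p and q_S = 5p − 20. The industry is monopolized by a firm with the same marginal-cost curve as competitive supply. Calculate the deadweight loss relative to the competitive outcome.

179.74

In inverse form: demand p = 92.2 − 5q, supply p = 4 + 0.2q.
Competitive equilibrium: 92.2 − 5q = 4 + 0.2q → q* = 16.9615, p* = 7.3923.
Marginal revenue: MR = 92.2 − 10q. Set MR = MC: 92.2 − 10q = 4 + 0.2q → q_m = 8.6471.
Price p_m = 92.2 − 5·8.6471 = 48.9645; MC(q_m) = 4 + 0.2·8.6471 = 5.7294.
Competitive q* = 16.9615, so Δq = 8.3144; wedge = 48.9645 − 5.7294 = 43.2351.
Welfare loss = ½ × 8.3144 × 43.2351 = 179.74.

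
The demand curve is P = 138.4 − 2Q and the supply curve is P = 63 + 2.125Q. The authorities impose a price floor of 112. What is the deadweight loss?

Competitive equilibrium: 138.4 − 2Q = 63 + 2.125Q → Q* = 18.2788, P* = 101.8424.
At the floor P = 112, quantity demanded = (138.4 − 112)/2 = 13.2.
Sellers' marginal cost at Q' = 13.2: 63 + 2.125·13.2 = 91.05.
ΔQ = 18.2788 − 13.2 = 5.0788; wedge = 112 − 91.05 = 20.95.
Deadweight loss = ½ × 5.0788 × 20.95 = 53.20.

53.20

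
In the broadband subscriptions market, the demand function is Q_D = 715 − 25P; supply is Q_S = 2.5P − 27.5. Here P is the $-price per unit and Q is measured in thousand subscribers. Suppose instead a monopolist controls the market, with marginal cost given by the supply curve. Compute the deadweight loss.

$2.44 thousand

In inverse form: demand P = 28.6 − 0.04Q, supply P = 11 + 0.4Q.
Competitive equilibrium: 28.6 − 0.04Q = 11 + 0.4Q → Q* = 40, P* = 27.
Marginal revenue: MR = 28.6 − 0.08Q. Set MR = MC: 28.6 − 0.08Q = 11 + 0.4Q → Q_m = 36.6667.
Price P_m = 28.6 − 0.04·36.6667 = 27.1333; MC(Q_m) = 11 + 0.4·36.6667 = 25.6667.
Competitive Q* = 40, so ΔQ = 3.3333; wedge = 27.1333 − 25.6667 = 1.4666.
DWL = ½ × 3.3333 × 1.4666 = $2.44 thousand.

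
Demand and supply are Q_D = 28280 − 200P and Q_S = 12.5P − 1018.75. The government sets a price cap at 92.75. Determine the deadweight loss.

In inverse form: demand P = 141.4 − 0.005Q, supply P = 81.5 + 0.08Q.
Competitive equilibrium: 141.4 − 0.005Q = 81.5 + 0.08Q → Q* = 704.70588, P* = 137.87647.
At the ceiling P = 92.75, quantity supplied = (92.75 − 81.5)/0.08 = 140.625.
Willingness to pay at Q' = 140.625: 141.4 − 0.005·140.625 = 140.69688.
ΔQ = 704.70588 − 140.625 = 564.08088; wedge = 140.69688 − 92.75 = 47.94688.
Welfare loss = ½ × 564.08088 × 47.94688 = 13522.96.

13522.96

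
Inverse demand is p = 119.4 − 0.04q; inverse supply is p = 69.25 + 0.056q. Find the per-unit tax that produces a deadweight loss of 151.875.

5.4

Competitive equilibrium: 119.4 − 0.04q = 69.25 + 0.056q → q* = 522.3958, p* = 98.5042.
A tax t gives Δq = t/0.096 and wedge t, so DWL = t²/0.192.
t²/0.192 = 151.875 → t² = 29.16 → t = 5.4.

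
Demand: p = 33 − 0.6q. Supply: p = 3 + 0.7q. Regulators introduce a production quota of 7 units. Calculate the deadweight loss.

168

Competitive equilibrium: 33 − 0.6q = 3 + 0.7q → q* = 23.0769, p* = 19.1538.
At q = 7: demand price = 33 − 0.6·7 = 28.8; supply price = 3 + 0.7·7 = 7.9.
Δq = 23.0769 − 7 = 16.0769; wedge = 28.8 − 7.9 = 20.9.
Welfare loss = ½ × 16.0769 × 20.9 = 168.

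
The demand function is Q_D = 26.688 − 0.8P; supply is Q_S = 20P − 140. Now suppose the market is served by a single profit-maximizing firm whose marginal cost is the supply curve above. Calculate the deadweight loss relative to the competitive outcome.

In inverse form: demand P = 33.36 − 1.25Q, supply P = 7 + 0.05Q.
Competitive equilibrium: 33.36 − 1.25Q = 7 + 0.05Q → Q* = 20.2769, P* = 8.0138.
Marginal revenue: MR = 33.36 − 2.5Q. Set MR = MC: 33.36 − 2.5Q = 7 + 0.05Q → Q_m = 10.3373.
Price P_m = 33.36 − 1.25·10.3373 = 20.4384; MC(Q_m) = 7 + 0.05·10.3373 = 7.5169.
Competitive Q* = 20.2769, so ΔQ = 9.9396; wedge = 20.4384 − 7.5169 = 12.9215.
Deadweight loss = ½ × 9.9396 × 12.9215 = 64.22.

64.22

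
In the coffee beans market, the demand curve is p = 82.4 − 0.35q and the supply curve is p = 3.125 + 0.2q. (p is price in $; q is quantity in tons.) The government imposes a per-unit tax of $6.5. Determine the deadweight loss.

Competitive equilibrium: 82.4 − 0.35q = 3.125 + 0.2q → q* = 144.1364, p* = 31.9523.
With the tax, the buyer price exceeds the seller price by 6.5: (82.4 − 0.35q) − (3.125 + 0.2q) = 6.5 → q' = 132.3182.
Δq = 144.1364 − 132.3182 = 11.8182; the wedge equals the tax, 6.5.
Deadweight loss = ½ × 11.8182 × 6.5 = $38.41.

$38.41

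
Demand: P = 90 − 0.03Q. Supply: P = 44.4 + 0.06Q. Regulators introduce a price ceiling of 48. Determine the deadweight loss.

Competitive equilibrium: 90 − 0.03Q = 44.4 + 0.06Q → Q* = 506.6667, P* = 74.8.
At the ceiling P = 48, quantity supplied = (48 − 44.4)/0.06 = 60.
Willingness to pay at Q' = 60: 90 − 0.03·60 = 88.2.
ΔQ = 506.6667 − 60 = 446.6667; wedge = 88.2 − 48 = 40.2.
The triangle = ½ × 446.6667 × 40.2 = 8978.

8978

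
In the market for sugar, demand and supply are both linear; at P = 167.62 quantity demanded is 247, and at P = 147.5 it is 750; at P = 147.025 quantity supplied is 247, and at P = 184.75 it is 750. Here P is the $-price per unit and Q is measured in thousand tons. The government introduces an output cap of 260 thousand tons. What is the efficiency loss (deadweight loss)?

$1586.13 thousand

Demand slope = (147.5 − 167.62)/(750 − 247) = −0.04, so P = 177.5 − 0.04Q.
Supply slope = (184.75 − 147.025)/(750 − 247) = 0.075, so P = 128.5 + 0.075Q.
Competitive equilibrium: 177.5 − 0.04Q = 128.5 + 0.075Q → Q* = 426.087, P* = 160.4565.
At Q = 260: demand price = 177.5 − 0.04·260 = 167.1; supply price = 128.5 + 0.075·260 = 148.
ΔQ = 426.087 − 260 = 166.087; wedge = 167.1 − 148 = 19.1.
Welfare loss = ½ × 166.087 × 19.1 = $1586.13 thousand.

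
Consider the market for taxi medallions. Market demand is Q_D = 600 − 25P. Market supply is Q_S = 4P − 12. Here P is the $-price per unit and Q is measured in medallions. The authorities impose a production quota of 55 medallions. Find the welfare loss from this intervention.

In inverse form: demand P = 24 − 0.04Q, supply P = 3 + 0.25Q.
Competitive equilibrium: 24 − 0.04Q = 3 + 0.25Q → Q* = 72.4138, P* = 21.1034.
At Q = 55: demand price = 24 − 0.04·55 = 21.8; supply price = 3 + 0.25·55 = 16.75.
ΔQ = 72.4138 − 55 = 17.4138; wedge = 21.8 − 16.75 = 5.05.
The triangle = ½ × 17.4138 × 5.05 = $43.97.

$43.97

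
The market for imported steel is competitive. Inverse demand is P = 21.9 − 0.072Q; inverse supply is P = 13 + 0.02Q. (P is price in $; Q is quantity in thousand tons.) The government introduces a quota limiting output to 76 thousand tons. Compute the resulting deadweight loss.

$19.79 thousand

Competitive equilibrium: 21.9 − 0.072Q = 13 + 0.02Q → Q* = 96.7391, P* = 14.9348.
At Q = 76: demand price = 21.9 − 0.072·76 = 16.428; supply price = 13 + 0.02·76 = 14.52.
ΔQ = 96.7391 − 76 = 20.7391; wedge = 16.428 − 14.52 = 1.908.
Welfare loss = ½ × 20.7391 × 1.908 = $19.79 thousand.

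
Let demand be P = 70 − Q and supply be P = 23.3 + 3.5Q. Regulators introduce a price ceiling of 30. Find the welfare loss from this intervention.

161.17

Competitive equilibrium: 70 − Q = 23.3 + 3.5Q → Q* = 10.3778, P* = 59.6222.
At the ceiling P = 30, quantity supplied = (30 − 23.3)/3.5 = 1.9143.
Willingness to pay at Q' = 1.9143: 70 − 1·1.9143 = 68.0857.
ΔQ = 10.3778 − 1.9143 = 8.4635; wedge = 68.0857 − 30 = 38.0857.
DWL = ½ × 8.4635 × 38.0857 = 161.17.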